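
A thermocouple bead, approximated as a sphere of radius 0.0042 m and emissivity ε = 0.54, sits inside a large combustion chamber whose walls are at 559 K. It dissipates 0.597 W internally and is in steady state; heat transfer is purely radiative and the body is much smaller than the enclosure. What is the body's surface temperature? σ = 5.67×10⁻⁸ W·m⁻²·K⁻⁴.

For a small grey body in a large enclosure, net radiated power = εσA(T⁴ − T_w⁴).
Steady state: P = εσA(T⁴ − T_w⁴) with A = 4πr² = 2.217×10⁻⁴ m².
T⁴ = P/(εσA) + T_w⁴ = 0.597/(0.54·5.67×10⁻⁸·2.217×10⁻⁴) + (559)⁴
    = 8.796×10¹⁰ + 9.764×10¹⁰ = 1.856×10¹¹ K⁴.

T ≈ 656 K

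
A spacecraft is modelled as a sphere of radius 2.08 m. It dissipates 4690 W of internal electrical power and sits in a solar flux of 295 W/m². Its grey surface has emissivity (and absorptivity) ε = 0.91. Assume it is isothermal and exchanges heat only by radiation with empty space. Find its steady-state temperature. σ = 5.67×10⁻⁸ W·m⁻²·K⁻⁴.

T ≈ 233 K

At steady state, absorbed solar power + internal power = radiated power.
Absorbed: α·S·A_cross = 0.91·295·13.59 = 3649 W (cross-section πr²).
Total input = 3649 + 4690 = 8339 W.
Radiated: εσ·A_surf·T⁴ with A_surf = 4πr² = 54.37 m².
T⁴ = 8339/(0.91·5.67×10⁻⁸·54.37) = 2.973×10⁹ K⁴.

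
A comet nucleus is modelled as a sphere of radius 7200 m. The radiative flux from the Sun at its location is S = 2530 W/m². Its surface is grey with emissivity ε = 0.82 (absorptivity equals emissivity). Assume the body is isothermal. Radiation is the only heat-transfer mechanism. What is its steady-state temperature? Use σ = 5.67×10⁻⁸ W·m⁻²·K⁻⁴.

T ≈ 325 K

At equilibrium, absorbed power = emitted power.
Absorbing cross-section = πr² = 1.629×10⁸ m²; emitting surface = 4πr² = 6.514×10⁸ m² (ratio 4).
εS·A_cross = εσ·A_surf·T⁴  ⇒  T⁴ = S/(4σ)   (ε cancels).
T⁴ = 2530/(4·5.67×10⁻⁸) = 1.116×10¹⁰ K⁴.
T = (1.116×10¹⁰)^(1/4).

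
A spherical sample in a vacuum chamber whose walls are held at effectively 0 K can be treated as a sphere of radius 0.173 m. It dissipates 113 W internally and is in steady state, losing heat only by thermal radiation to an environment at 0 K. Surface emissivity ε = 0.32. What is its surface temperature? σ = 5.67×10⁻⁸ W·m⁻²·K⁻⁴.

Steady state: internal power = radiated power, P = εσA T⁴.
Radiating area A = 4πr² = 0.3761 m².
T⁴ = P/(εσA) = 113/(0.32·5.67×10⁻⁸·0.3761) = 1.656×10¹⁰ K⁴.
T = (1.656×10¹⁰)^(1/4).

T ≈ 359 K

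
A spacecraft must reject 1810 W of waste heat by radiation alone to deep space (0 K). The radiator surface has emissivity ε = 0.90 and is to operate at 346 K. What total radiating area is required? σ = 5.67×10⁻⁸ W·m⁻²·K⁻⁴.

A ≈ 2.47 m²

P = εσA T⁴ ⇒ A = P/(εσT⁴).
T⁴ = 1.433×10¹⁰ K⁴.
A = 1810/(0.90 × 5.67×10⁻⁸ × 1.433×10¹⁰).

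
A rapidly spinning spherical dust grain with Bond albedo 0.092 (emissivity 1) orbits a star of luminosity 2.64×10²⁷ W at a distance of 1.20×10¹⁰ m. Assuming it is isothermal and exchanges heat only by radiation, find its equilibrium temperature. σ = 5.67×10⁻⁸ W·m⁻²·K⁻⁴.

T ≈ 1550 K

First find the stellar flux at distance d: S = L/(4πd²) = 2.64×10²⁷/(4π·(1.20×10¹⁰)²) = 1.459×10⁶ W/m².
For an isothermal sphere, absorbed (1−a)S·πr² = emitted σ·4πr²·T⁴, so T⁴ = (1−a)S/(4σ).
T⁴ = 0.908·1.459×10⁶/(4·5.67×10⁻⁸) = 5.841×10¹² K⁴.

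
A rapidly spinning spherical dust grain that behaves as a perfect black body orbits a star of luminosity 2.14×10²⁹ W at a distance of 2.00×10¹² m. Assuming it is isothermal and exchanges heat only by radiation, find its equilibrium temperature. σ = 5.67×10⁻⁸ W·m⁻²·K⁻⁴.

T ≈ 370 K

First find the stellar flux at distance d: S = L/(4πd²) = 2.14×10²⁹/(4π·(2.00×10¹²)²) = 4257 W/m².
For an isothermal sphere, absorbed (1−a)S·πr² = emitted σ·4πr²·T⁴, so T⁴ = (1−a)S/(4σ).
T⁴ = 1.00·4257/(4·5.67×10⁻⁸) = 1.877×10¹⁰ K⁴.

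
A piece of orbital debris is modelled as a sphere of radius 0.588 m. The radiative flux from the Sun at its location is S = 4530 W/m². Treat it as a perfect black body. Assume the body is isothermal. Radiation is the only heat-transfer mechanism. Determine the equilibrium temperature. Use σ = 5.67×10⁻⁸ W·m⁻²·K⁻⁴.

T ≈ 376 K

At equilibrium, absorbed power = emitted power.
Absorbing cross-section = πr² = 1.086 m²; emitting surface = 4πr² = 4.345 m² (ratio 4).
S·A_cross = εσ·A_surf·T⁴  ⇒  T⁴ = S/(4σ).
T⁴ = 1.00·4530/(4·5.67×10⁻⁸) = 1.997×10¹⁰ K⁴.
T = (1.997×10¹⁰)^(1/4).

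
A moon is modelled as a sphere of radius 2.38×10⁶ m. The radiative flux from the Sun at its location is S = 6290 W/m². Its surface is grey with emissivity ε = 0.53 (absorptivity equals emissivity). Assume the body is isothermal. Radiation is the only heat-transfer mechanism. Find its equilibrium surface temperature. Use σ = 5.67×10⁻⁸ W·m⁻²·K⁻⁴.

T ≈ 408 K

At equilibrium, absorbed power = emitted power.
Absorbing cross-section = πr² = 1.780×10¹³ m²; emitting surface = 4πr² = 7.118×10¹³ m² (ratio 4).
εS·A_cross = εσ·A_surf·T⁴  ⇒  T⁴ = S/(4σ)   (ε cancels).
T⁴ = 6290/(4·5.67×10⁻⁸) = 2.773×10¹⁰ K⁴.
T = (2.773×10¹⁰)^(1/4).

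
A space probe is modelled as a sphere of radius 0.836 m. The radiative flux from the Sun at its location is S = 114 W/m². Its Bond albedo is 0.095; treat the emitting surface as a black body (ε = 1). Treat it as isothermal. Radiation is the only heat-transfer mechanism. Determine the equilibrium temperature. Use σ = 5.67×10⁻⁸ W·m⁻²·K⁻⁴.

At equilibrium, absorbed power = emitted power.
Absorbing cross-section = πr² = 2.196 m²; emitting surface = 4πr² = 8.783 m² (ratio 4).
(1−a)S·A_cross = εσ·A_surf·T⁴  ⇒  T⁴ = (1−a)S/(4σ).
T⁴ = 0.905·114/(4·5.67×10⁻⁸) = 4.549×10⁸ K⁴.
T = (4.549×10⁸)^(1/4).

T ≈ 146 K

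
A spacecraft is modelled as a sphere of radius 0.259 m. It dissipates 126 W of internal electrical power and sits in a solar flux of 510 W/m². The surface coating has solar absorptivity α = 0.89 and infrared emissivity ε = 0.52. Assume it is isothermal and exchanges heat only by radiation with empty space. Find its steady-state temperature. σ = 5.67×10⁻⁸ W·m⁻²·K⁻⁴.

At steady state, absorbed solar power + internal power = radiated power.
Absorbed: α·S·A_cross = 0.89·510·0.2107 = 95.66 W (cross-section πr²).
Total input = 95.66 + 126 = 221.7 W.
Radiated: εσ·A_surf·T⁴ with A_surf = 4πr² = 0.8430 m².
T⁴ = 221.7/(0.52·5.67×10⁻⁸·0.8430) = 8.918×10⁹ K⁴.

T ≈ 307 K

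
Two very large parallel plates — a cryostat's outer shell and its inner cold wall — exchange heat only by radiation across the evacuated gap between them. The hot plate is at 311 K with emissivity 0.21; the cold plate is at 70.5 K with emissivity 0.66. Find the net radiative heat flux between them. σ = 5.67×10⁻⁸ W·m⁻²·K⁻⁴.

q ≈ 100 W/m²

For two infinite grey parallel plates, q = σ(T₁⁴ − T₂⁴)/(1/ε₁ + 1/ε₂ − 1).
T₁⁴ − T₂⁴ = 9.355×10⁹ − 2.470×10⁷ = 9.330×10⁹ K⁴.
1/ε₁ + 1/ε₂ − 1 = 4.762 + 1.515 − 1 = 5.277.
q = 5.67×10⁻⁸ × 9.330×10⁹ / 5.277.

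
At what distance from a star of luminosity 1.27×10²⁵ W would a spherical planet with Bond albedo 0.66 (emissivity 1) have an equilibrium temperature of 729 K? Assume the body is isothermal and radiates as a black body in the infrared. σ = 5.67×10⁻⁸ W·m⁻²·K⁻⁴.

d ≈ 2.32×10⁹ m

For an isothermal black-emitting sphere, (1−a)S·πr² = σ·4πr²·T⁴ ⇒ S = 4σT⁴/(1−a).
S = 4·5.67×10⁻⁸·(729)⁴/0.340 = 1.884×10⁵ W/m².
Flux falls as S = L/(4πd²), so d = √(L/(4πS)) = √(1.27×10²⁵/(4π·1.884×10⁵)).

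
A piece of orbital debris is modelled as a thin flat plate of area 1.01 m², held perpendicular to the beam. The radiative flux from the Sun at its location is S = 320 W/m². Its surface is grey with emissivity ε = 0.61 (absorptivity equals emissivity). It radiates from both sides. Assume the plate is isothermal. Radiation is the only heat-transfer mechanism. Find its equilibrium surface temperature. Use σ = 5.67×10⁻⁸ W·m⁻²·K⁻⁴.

At equilibrium, absorbed power = emitted power.
Absorbing cross-section = A = 1.010 m²; emitting surface = 2A = 2.020 m² (ratio 2).
εS·A_cross = εσ·A_surf·T⁴  ⇒  T⁴ = S/(2σ)   (ε cancels).
T⁴ = 320/(2·5.67×10⁻⁸) = 2.822×10⁹ K⁴.
T = (2.822×10⁹)^(1/4).

T ≈ 230 K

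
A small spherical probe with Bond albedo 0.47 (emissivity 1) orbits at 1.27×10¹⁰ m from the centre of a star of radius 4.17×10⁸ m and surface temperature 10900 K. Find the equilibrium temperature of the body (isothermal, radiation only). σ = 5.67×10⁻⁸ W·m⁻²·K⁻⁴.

The star's surface emits σT_*⁴; at distance d the flux is S = σT_*⁴(R_*/d)².
S = 5.67×10⁻⁸·(10900)⁴·(4.17×10⁸/1.27×10¹⁰)² = 8.629×10⁵ W/m².
For an isothermal sphere T⁴ = (1−a)S/(4σ) = 2.016×10¹² K⁴.

T ≈ 1190 K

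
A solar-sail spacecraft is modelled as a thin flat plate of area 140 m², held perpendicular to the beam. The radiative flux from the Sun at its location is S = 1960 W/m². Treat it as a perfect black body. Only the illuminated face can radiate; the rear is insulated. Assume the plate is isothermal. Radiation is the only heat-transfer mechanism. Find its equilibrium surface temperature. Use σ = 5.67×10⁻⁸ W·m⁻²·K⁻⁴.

At equilibrium, absorbed power = emitted power.
Absorbing cross-section = A = 140.0 m²; emitting surface = A = 140.0 m² (ratio 1).
S·A_cross = εσ·A_surf·T⁴  ⇒  T⁴ = S/(1σ).
T⁴ = 1.00·1960/(1·5.67×10⁻⁸) = 3.457×10¹⁰ K⁴.
T = (3.457×10¹⁰)^(1/4).

T ≈ 431 K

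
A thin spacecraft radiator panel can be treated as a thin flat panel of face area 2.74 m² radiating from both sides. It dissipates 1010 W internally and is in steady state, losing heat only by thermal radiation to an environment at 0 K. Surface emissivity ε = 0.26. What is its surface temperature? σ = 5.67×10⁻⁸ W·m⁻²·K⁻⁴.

T ≈ 334 K

Steady state: internal power = radiated power, P = εσA T⁴.
Radiating area A = 2·2.74 = 5.480 m².
T⁴ = P/(εσA) = 1010/(0.26·5.67×10⁻⁸·5.480) = 1.250×10¹⁰ K⁴.
T = (1.250×10¹⁰)^(1/4).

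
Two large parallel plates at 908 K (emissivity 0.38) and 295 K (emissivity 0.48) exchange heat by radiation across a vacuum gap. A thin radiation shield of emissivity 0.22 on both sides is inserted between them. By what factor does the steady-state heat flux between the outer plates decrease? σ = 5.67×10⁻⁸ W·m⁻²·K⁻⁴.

factor ≈ 3.18

Without shield: q₀ = σΔ(T⁴)/(1/ε₁+1/ε₂−1) with denominator 3.715.
With shield the two gaps are in series; the resistances add: (1/ε₁+1/ε_s−1)+(1/ε_s+1/ε₂−1) = 6.177+5.629 = 11.81.
Heat-flux ratio q₀/q = 11.81/3.715.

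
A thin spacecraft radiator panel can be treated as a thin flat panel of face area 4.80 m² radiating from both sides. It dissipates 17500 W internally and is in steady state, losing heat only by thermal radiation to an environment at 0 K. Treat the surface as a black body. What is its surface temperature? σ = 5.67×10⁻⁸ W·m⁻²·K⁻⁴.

Steady state: internal power = radiated power, P = εσA T⁴.
Radiating area A = 2·4.80 = 9.600 m².
T⁴ = P/(εσA) = 17500/(1.0·5.67×10⁻⁸·9.600) = 3.215×10¹⁰ K⁴.
T = (3.215×10¹⁰)^(1/4).

T ≈ 423 K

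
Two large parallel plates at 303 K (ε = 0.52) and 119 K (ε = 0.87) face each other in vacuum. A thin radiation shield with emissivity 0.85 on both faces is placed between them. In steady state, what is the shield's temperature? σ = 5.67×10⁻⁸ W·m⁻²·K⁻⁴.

T_s ≈ 241 K

In steady state the net flux on the hot side equals that on the cold side.
σ(T₁⁴−T_s⁴)/D₁ = σ(T_s⁴−T₂⁴)/D₂, with D₁ = 1/ε₁+1/ε_s−1 = 2.100, D₂ = 1/ε_s+1/ε₂−1 = 1.326.
Solve for T_s⁴: T_s⁴ = (D₂·T₁⁴ + D₁·T₂⁴)/(D₁+D₂) = 3.386×10⁹ K⁴.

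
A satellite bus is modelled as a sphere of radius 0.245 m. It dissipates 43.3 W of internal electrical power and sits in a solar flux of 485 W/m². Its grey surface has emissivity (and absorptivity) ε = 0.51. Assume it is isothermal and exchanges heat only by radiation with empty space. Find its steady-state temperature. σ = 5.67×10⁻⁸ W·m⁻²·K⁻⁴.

T ≈ 253 K

At steady state, absorbed solar power + internal power = radiated power.
Absorbed: α·S·A_cross = 0.51·485·0.1886 = 46.64 W (cross-section πr²).
Total input = 46.64 + 43.3 = 89.94 W.
Radiated: εσ·A_surf·T⁴ with A_surf = 4πr² = 0.7543 m².
T⁴ = 89.94/(0.51·5.67×10⁻⁸·0.7543) = 4.124×10⁹ K⁴.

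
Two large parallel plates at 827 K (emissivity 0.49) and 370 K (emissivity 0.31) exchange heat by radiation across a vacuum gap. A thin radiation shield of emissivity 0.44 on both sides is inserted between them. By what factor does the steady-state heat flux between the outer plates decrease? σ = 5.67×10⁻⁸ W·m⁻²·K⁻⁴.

Without shield: q₀ = σΔ(T⁴)/(1/ε₁+1/ε₂−1) with denominator 4.267.
With shield the two gaps are in series; the resistances add: (1/ε₁+1/ε_s−1)+(1/ε_s+1/ε₂−1) = 3.314+4.499 = 7.812.
Heat-flux ratio q₀/q = 7.812/4.267.

factor ≈ 1.83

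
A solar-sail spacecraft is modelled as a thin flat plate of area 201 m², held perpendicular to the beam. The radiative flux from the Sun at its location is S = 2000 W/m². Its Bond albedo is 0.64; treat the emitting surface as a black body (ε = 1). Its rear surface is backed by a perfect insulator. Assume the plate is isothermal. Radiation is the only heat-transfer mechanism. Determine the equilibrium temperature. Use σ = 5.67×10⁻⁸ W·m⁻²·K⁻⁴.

At equilibrium, absorbed power = emitted power.
Absorbing cross-section = A = 201.0 m²; emitting surface = A = 201.0 m² (ratio 1).
(1−a)S·A_cross = εσ·A_surf·T⁴  ⇒  T⁴ = (1−a)S/(1σ).
T⁴ = 0.360·2000/(1·5.67×10⁻⁸) = 1.270×10¹⁰ K⁴.
T = (1.270×10¹⁰)^(1/4).

T ≈ 336 K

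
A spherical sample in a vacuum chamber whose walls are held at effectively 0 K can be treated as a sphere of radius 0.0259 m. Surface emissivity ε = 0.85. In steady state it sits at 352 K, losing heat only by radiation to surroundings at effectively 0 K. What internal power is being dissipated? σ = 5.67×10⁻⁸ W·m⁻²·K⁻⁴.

Steady state: P = εσA T⁴.
A = 4πr² = 0.008430 m²; T⁴ = (352)⁴ = 1.535×10¹⁰ K⁴.
P = 0.85 × 5.67×10⁻⁸ × 0.008430 × 1.535×10¹⁰.

P ≈ 6.24 W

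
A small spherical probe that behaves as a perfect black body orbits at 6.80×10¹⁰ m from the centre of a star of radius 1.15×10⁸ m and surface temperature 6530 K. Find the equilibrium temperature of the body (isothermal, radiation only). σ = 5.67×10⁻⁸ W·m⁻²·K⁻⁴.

The star's surface emits σT_*⁴; at distance d the flux is S = σT_*⁴(R_*/d)².
S = 5.67×10⁻⁸·(6530)⁴·(1.15×10⁸/6.80×10¹⁰)² = 294.9 W/m².
For an isothermal sphere T⁴ = (1−a)S/(4σ) = 1.300×10⁹ K⁴.

T ≈ 190 K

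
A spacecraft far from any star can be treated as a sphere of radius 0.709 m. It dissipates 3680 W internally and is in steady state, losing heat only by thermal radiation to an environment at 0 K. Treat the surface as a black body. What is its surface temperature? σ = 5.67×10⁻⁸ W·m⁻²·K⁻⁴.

Steady state: internal power = radiated power, P = εσA T⁴.
Radiating area A = 4πr² = 6.317 m².
T⁴ = P/(εσA) = 3680/(1.0·5.67×10⁻⁸·6.317) = 1.027×10¹⁰ K⁴.
T = (1.027×10¹⁰)^(1/4).

T ≈ 318 K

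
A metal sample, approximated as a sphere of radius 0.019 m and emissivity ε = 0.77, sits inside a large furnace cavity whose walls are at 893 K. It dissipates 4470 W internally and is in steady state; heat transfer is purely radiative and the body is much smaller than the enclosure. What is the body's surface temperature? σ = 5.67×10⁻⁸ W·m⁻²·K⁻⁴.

T ≈ 2190 K

For a small grey body in a large enclosure, net radiated power = εσA(T⁴ − T_w⁴).
Steady state: P = εσA(T⁴ − T_w⁴) with A = 4πr² = 0.004536 m².
T⁴ = P/(εσA) + T_w⁴ = 4470/(0.77·5.67×10⁻⁸·0.004536) + (893)⁴
    = 2.257×10¹³ + 6.359×10¹¹ = 2.321×10¹³ K⁴.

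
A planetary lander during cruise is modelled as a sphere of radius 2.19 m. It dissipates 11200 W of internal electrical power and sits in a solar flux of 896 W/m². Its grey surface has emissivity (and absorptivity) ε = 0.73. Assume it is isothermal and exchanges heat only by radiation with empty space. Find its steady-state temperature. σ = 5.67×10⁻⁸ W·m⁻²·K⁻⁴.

T ≈ 303 K

At steady state, absorbed solar power + internal power = radiated power.
Absorbed: α·S·A_cross = 0.73·896·15.07 = 9855 W (cross-section πr²).
Total input = 9855 + 11200 = 21060 W.
Radiated: εσ·A_surf·T⁴ with A_surf = 4πr² = 60.27 m².
T⁴ = 21060/(0.73·5.67×10⁻⁸·60.27) = 8.440×10⁹ K⁴.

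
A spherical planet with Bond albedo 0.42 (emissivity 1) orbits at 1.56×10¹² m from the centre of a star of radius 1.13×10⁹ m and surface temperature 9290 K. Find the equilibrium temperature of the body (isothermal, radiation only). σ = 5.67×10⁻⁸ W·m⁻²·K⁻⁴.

T ≈ 154 K

The star's surface emits σT_*⁴; at distance d the flux is S = σT_*⁴(R_*/d)².
S = 5.67×10⁻⁸·(9290)⁴·(1.13×10⁹/1.56×10¹²)² = 221.6 W/m².
For an isothermal sphere T⁴ = (1−a)S/(4σ) = 5.667×10⁸ K⁴.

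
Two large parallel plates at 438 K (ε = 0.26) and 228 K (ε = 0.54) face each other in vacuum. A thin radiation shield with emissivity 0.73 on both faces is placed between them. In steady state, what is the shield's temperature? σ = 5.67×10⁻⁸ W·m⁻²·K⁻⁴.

T_s ≈ 347 K

In steady state the net flux on the hot side equals that on the cold side.
σ(T₁⁴−T_s⁴)/D₁ = σ(T_s⁴−T₂⁴)/D₂, with D₁ = 1/ε₁+1/ε_s−1 = 4.216, D₂ = 1/ε_s+1/ε₂−1 = 2.222.
Solve for T_s⁴: T_s⁴ = (D₂·T₁⁴ + D₁·T₂⁴)/(D₁+D₂) = 1.447×10¹⁰ K⁴.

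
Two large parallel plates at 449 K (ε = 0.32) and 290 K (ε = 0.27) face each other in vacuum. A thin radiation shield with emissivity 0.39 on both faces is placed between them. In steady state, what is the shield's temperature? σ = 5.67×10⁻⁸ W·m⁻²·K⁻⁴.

In steady state the net flux on the hot side equals that on the cold side.
σ(T₁⁴−T_s⁴)/D₁ = σ(T_s⁴−T₂⁴)/D₂, with D₁ = 1/ε₁+1/ε_s−1 = 4.689, D₂ = 1/ε_s+1/ε₂−1 = 5.268.
Solve for T_s⁴: T_s⁴ = (D₂·T₁⁴ + D₁·T₂⁴)/(D₁+D₂) = 2.483×10¹⁰ K⁴.

T_s ≈ 397 K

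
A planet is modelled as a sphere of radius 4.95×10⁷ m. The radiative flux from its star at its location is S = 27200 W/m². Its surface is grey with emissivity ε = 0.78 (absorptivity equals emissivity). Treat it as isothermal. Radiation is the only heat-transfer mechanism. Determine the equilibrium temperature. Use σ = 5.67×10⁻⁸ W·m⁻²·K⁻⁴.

At equilibrium, absorbed power = emitted power.
Absorbing cross-section = πr² = 7.698×10¹⁵ m²; emitting surface = 4πr² = 3.079×10¹⁶ m² (ratio 4).
εS·A_cross = εσ·A_surf·T⁴  ⇒  T⁴ = S/(4σ)   (ε cancels).
T⁴ = 27200/(4·5.67×10⁻⁸) = 1.199×10¹¹ K⁴.
T = (1.199×10¹¹)^(1/4).

T ≈ 588 K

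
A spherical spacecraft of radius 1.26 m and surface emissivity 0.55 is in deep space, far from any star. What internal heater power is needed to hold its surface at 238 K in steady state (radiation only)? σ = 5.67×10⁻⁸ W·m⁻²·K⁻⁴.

P = εσ·4πr²·T⁴.
4πr² = 19.95 m²; T⁴ = 3.209×10⁹ K⁴.
P = 0.55·5.67×10⁻⁸·19.95·3.209×10⁹.

P ≈ 2000 W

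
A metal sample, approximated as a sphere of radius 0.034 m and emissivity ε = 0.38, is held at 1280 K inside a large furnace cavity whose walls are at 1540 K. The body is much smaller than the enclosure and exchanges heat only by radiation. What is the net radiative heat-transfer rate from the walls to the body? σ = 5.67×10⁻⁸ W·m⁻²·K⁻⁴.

For a small grey body in a large enclosure: P_net = εσA(T_body⁴ − T_wall⁴).
A = 4πr² = 0.01453 m²; T_body⁴ − T_wall⁴ = 2.684×10¹² − 5.624×10¹² = -2.940×10¹² K⁴.
|P_net| = 0.38·5.67×10⁻⁸·0.01453·2.940×10¹².

P_net ≈ 920 W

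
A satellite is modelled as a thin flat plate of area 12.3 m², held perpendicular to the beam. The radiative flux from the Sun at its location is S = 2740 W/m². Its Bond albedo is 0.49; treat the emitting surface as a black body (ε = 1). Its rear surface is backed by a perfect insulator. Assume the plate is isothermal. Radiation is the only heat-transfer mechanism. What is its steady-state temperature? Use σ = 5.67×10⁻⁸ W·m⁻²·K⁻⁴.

T ≈ 396 K

At equilibrium, absorbed power = emitted power.
Absorbing cross-section = A = 12.30 m²; emitting surface = A = 12.30 m² (ratio 1).
(1−a)S·A_cross = εσ·A_surf·T⁴  ⇒  T⁴ = (1−a)S/(1σ).
T⁴ = 0.510·2740/(1·5.67×10⁻⁸) = 2.465×10¹⁰ K⁴.
T = (2.465×10¹⁰)^(1/4).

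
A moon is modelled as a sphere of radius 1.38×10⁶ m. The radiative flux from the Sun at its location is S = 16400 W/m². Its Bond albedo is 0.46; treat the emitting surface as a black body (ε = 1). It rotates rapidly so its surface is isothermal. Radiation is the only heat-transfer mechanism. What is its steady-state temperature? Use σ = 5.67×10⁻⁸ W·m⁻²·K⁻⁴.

At equilibrium, absorbed power = emitted power.
Absorbing cross-section = πr² = 5.983×10¹² m²; emitting surface = 4πr² = 2.393×10¹³ m² (ratio 4).
(1−a)S·A_cross = εσ·A_surf·T⁴  ⇒  T⁴ = (1−a)S/(4σ).
T⁴ = 0.540·16400/(4·5.67×10⁻⁸) = 3.905×10¹⁰ K⁴.
T = (3.905×10¹⁰)^(1/4).

T ≈ 445 K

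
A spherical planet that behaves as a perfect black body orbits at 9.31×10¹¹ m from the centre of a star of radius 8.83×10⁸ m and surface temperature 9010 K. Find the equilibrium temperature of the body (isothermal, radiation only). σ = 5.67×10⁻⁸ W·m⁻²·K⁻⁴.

T ≈ 196 K

The star's surface emits σT_*⁴; at distance d the flux is S = σT_*⁴(R_*/d)².
S = 5.67×10⁻⁸·(9010)⁴·(8.83×10⁸/9.31×10¹¹)² = 336.1 W/m².
For an isothermal sphere T⁴ = (1−a)S/(4σ) = 1.482×10⁹ K⁴.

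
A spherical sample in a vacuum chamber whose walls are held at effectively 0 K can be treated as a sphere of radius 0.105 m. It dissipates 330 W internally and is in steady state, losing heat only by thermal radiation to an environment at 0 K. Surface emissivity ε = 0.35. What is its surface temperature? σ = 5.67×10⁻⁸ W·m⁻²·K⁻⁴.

T ≈ 589 K

Steady state: internal power = radiated power, P = εσA T⁴.
Radiating area A = 4πr² = 0.1385 m².
T⁴ = P/(εσA) = 330/(0.35·5.67×10⁻⁸·0.1385) = 1.200×10¹¹ K⁴.
T = (1.200×10¹¹)^(1/4).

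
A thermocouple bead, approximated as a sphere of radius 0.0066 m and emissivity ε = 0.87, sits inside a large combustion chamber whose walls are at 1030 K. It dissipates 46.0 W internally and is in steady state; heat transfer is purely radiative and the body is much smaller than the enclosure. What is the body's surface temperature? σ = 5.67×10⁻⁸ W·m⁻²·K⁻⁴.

For a small grey body in a large enclosure, net radiated power = εσA(T⁴ − T_w⁴).
Steady state: P = εσA(T⁴ − T_w⁴) with A = 4πr² = 5.474×10⁻⁴ m².
T⁴ = P/(εσA) + T_w⁴ = 46.0/(0.87·5.67×10⁻⁸·5.474×10⁻⁴) + (1030)⁴
    = 1.704×10¹² + 1.126×10¹² = 2.829×10¹² K⁴.

T ≈ 1300 K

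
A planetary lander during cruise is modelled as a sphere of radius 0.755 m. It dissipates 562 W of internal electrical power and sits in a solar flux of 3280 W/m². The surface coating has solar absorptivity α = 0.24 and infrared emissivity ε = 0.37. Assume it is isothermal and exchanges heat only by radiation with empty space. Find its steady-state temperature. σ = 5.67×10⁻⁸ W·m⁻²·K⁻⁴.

At steady state, absorbed solar power + internal power = radiated power.
Absorbed: α·S·A_cross = 0.24·3280·1.791 = 1410 W (cross-section πr²).
Total input = 1410 + 562 = 1972 W.
Radiated: εσ·A_surf·T⁴ with A_surf = 4πr² = 7.163 m².
T⁴ = 1972/(0.37·5.67×10⁻⁸·7.163) = 1.312×10¹⁰ K⁴.

T ≈ 338 K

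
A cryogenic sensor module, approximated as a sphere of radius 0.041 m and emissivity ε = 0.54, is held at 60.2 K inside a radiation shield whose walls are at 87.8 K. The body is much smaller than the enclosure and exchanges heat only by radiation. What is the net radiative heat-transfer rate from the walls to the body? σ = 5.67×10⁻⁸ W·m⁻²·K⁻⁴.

For a small grey body in a large enclosure: P_net = εσA(T_body⁴ − T_wall⁴).
A = 4πr² = 0.02112 m²; T_body⁴ − T_wall⁴ = 1.313×10⁷ − 5.943×10⁷ = -4.629×10⁷ K⁴.
|P_net| = 0.54·5.67×10⁻⁸·0.02112·4.629×10⁷.

P_net ≈ 0.0299 W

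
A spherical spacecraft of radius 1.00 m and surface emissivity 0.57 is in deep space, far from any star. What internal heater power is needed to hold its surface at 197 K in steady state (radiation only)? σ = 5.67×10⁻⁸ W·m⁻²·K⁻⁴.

P ≈ 612 W

P = εσ·4πr²·T⁴.
4πr² = 12.57 m²; T⁴ = 1.506×10⁹ K⁴.
P = 0.57·5.67×10⁻⁸·12.57·1.506×10⁹.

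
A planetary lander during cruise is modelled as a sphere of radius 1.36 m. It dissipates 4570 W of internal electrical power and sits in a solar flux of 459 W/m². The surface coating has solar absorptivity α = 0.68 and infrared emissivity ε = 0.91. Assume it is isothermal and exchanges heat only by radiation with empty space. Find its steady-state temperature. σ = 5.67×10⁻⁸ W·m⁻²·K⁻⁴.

T ≈ 270 K

At steady state, absorbed solar power + internal power = radiated power.
Absorbed: α·S·A_cross = 0.68·459·5.811 = 1814 W (cross-section πr²).
Total input = 1814 + 4570 = 6384 W.
Radiated: εσ·A_surf·T⁴ with A_surf = 4πr² = 23.24 m².
T⁴ = 6384/(0.91·5.67×10⁻⁸·23.24) = 5.323×10⁹ K⁴.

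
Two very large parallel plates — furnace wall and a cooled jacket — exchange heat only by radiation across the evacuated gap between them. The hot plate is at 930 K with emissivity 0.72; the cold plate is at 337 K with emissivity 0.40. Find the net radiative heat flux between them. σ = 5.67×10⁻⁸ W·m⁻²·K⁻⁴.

For two infinite grey parallel plates, q = σ(T₁⁴ − T₂⁴)/(1/ε₁ + 1/ε₂ − 1).
T₁⁴ − T₂⁴ = 7.481×10¹¹ − 1.290×10¹⁰ = 7.352×10¹¹ K⁴.
1/ε₁ + 1/ε₂ − 1 = 1.389 + 2.500 − 1 = 2.889.
q = 5.67×10⁻⁸ × 7.352×10¹¹ / 2.889.

q ≈ 14400 W/m²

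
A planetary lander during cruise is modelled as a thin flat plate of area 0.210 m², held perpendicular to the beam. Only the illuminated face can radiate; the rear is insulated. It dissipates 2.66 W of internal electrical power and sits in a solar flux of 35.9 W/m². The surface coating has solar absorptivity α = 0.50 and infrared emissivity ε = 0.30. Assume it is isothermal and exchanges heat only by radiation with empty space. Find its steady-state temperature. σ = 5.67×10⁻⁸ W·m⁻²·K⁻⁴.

T ≈ 206 K

At steady state, absorbed solar power + internal power = radiated power.
Absorbed: α·S·A_cross = 0.50·35.9·0.2100 = 3.769 W (cross-section A).
Total input = 3.769 + 2.66 = 6.429 W.
Radiated: εσ·A_surf·T⁴ with A_surf = A = 0.2100 m².
T⁴ = 6.429/(0.30·5.67×10⁻⁸·0.2100) = 1.800×10⁹ K⁴.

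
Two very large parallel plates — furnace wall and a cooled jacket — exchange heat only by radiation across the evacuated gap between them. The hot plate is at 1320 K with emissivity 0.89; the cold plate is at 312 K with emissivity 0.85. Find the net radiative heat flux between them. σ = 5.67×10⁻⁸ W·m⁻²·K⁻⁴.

q ≈ 1.32×10⁵ W/m²

For two infinite grey parallel plates, q = σ(T₁⁴ − T₂⁴)/(1/ε₁ + 1/ε₂ − 1).
T₁⁴ − T₂⁴ = 3.036×10¹² − 9.476×10⁹ = 3.026×10¹² K⁴.
1/ε₁ + 1/ε₂ − 1 = 1.124 + 1.176 − 1 = 1.300.
q = 5.67×10⁻⁸ × 3.026×10¹² / 1.300.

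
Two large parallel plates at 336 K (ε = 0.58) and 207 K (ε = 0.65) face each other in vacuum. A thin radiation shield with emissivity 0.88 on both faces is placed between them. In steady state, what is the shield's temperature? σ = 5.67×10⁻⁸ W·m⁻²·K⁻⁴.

In steady state the net flux on the hot side equals that on the cold side.
σ(T₁⁴−T_s⁴)/D₁ = σ(T_s⁴−T₂⁴)/D₂, with D₁ = 1/ε₁+1/ε_s−1 = 1.861, D₂ = 1/ε_s+1/ε₂−1 = 1.675.
Solve for T_s⁴: T_s⁴ = (D₂·T₁⁴ + D₁·T₂⁴)/(D₁+D₂) = 7.004×10⁹ K⁴.

T_s ≈ 289 K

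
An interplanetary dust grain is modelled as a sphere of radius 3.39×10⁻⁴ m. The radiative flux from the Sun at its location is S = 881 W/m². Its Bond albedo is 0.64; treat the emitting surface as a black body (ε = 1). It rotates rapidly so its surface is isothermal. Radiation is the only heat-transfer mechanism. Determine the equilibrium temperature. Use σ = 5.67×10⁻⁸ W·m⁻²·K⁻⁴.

T ≈ 193 K

At equilibrium, absorbed power = emitted power.
Absorbing cross-section = πr² = 3.610×10⁻⁷ m²; emitting surface = 4πr² = 1.444×10⁻⁶ m² (ratio 4).
(1−a)S·A_cross = εσ·A_surf·T⁴  ⇒  T⁴ = (1−a)S/(4σ).
T⁴ = 0.360·881/(4·5.67×10⁻⁸) = 1.398×10⁹ K⁴.
T = (1.398×10⁹)^(1/4).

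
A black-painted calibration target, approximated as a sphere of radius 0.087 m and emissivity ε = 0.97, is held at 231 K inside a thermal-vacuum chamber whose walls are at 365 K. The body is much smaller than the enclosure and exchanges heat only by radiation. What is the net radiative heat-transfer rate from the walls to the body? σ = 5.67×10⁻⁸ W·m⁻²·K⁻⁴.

For a small grey body in a large enclosure: P_net = εσA(T_body⁴ − T_wall⁴).
A = 4πr² = 0.09511 m²; T_body⁴ − T_wall⁴ = 2.847×10⁹ − 1.775×10¹⁰ = -1.490×10¹⁰ K⁴.
|P_net| = 0.97·5.67×10⁻⁸·0.09511·1.490×10¹⁰.

P_net ≈ 78.0 W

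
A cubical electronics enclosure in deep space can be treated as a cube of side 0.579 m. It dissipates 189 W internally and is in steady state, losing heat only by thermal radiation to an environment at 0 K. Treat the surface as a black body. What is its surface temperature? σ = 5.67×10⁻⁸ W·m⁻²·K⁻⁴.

Steady state: internal power = radiated power, P = εσA T⁴.
Radiating area A = 6L² = 2.011 m².
T⁴ = P/(εσA) = 189/(1.0·5.67×10⁻⁸·2.011) = 1.657×10⁹ K⁴.
T = (1.657×10⁹)^(1/4).

T ≈ 202 K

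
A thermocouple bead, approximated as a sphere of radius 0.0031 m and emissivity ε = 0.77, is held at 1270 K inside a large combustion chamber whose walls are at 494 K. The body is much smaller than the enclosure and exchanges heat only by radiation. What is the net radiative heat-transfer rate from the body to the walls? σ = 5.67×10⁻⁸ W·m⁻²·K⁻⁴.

For a small grey body in a large enclosure: P_net = εσA(T_body⁴ − T_wall⁴).
A = 4πr² = 1.208×10⁻⁴ m²; T_body⁴ − T_wall⁴ = 2.601×10¹² − 5.955×10¹⁰ = 2.542×10¹² K⁴.
|P_net| = 0.77·5.67×10⁻⁸·1.208×10⁻⁴·2.542×10¹².

P_net ≈ 13.4 W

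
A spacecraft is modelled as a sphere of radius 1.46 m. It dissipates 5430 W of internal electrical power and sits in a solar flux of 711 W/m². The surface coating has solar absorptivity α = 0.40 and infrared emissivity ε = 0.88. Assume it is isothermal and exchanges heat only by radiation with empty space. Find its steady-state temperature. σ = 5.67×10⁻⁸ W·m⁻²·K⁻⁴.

At steady state, absorbed solar power + internal power = radiated power.
Absorbed: α·S·A_cross = 0.40·711·6.697 = 1905 W (cross-section πr²).
Total input = 1905 + 5430 = 7335 W.
Radiated: εσ·A_surf·T⁴ with A_surf = 4πr² = 26.79 m².
T⁴ = 7335/(0.88·5.67×10⁻⁸·26.79) = 5.488×10⁹ K⁴.

T ≈ 272 K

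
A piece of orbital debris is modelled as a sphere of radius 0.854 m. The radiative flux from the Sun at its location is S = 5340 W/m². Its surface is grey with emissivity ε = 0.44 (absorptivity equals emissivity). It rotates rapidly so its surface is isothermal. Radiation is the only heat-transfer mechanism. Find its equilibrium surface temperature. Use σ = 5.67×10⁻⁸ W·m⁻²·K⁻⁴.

T ≈ 392 K

At equilibrium, absorbed power = emitted power.
Absorbing cross-section = πr² = 2.291 m²; emitting surface = 4πr² = 9.165 m² (ratio 4).
εS·A_cross = εσ·A_surf·T⁴  ⇒  T⁴ = S/(4σ)   (ε cancels).
T⁴ = 5340/(4·5.67×10⁻⁸) = 2.354×10¹⁰ K⁴.
T = (2.354×10¹⁰)^(1/4).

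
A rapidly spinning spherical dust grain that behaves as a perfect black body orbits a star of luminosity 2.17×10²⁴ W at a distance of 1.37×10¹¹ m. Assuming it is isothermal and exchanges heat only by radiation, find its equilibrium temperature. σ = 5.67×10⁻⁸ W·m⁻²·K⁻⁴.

First find the stellar flux at distance d: S = L/(4πd²) = 2.17×10²⁴/(4π·(1.37×10¹¹)²) = 9.200 W/m².
For an isothermal sphere, absorbed (1−a)S·πr² = emitted σ·4πr²·T⁴, so T⁴ = (1−a)S/(4σ).
T⁴ = 1.00·9.200/(4·5.67×10⁻⁸) = 4.057×10⁷ K⁴.

T ≈ 79.8 K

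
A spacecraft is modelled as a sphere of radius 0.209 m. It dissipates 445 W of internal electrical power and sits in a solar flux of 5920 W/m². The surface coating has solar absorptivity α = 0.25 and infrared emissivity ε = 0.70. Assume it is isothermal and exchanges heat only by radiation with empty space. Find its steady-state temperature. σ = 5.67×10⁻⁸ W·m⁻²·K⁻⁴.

T ≈ 415 K

At steady state, absorbed solar power + internal power = radiated power.
Absorbed: α·S·A_cross = 0.25·5920·0.1372 = 203.1 W (cross-section πr²).
Total input = 203.1 + 445 = 648.1 W.
Radiated: εσ·A_surf·T⁴ with A_surf = 4πr² = 0.5489 m².
T⁴ = 648.1/(0.70·5.67×10⁻⁸·0.5489) = 2.975×10¹⁰ K⁴.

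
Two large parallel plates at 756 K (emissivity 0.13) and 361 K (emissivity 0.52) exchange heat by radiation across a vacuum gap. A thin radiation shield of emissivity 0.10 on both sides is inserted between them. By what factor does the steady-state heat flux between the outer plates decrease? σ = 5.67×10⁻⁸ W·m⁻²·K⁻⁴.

Without shield: q₀ = σΔ(T⁴)/(1/ε₁+1/ε₂−1) with denominator 8.615.
With shield the two gaps are in series; the resistances add: (1/ε₁+1/ε_s−1)+(1/ε_s+1/ε₂−1) = 16.69+10.92 = 27.62.
Heat-flux ratio q₀/q = 27.62/8.615.

factor ≈ 3.21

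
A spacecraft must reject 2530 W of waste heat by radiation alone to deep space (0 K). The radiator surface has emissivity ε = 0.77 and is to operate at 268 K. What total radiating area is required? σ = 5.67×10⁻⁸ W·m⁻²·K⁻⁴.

A ≈ 11.2 m²

P = εσA T⁴ ⇒ A = P/(εσT⁴).
T⁴ = 5.159×10⁹ K⁴.
A = 2530/(0.77 × 5.67×10⁻⁸ × 5.159×10⁹).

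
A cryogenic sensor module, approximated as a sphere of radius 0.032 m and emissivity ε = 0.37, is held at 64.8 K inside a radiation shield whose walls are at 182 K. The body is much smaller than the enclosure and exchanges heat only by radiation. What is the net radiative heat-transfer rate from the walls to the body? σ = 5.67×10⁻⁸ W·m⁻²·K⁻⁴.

For a small grey body in a large enclosure: P_net = εσA(T_body⁴ − T_wall⁴).
A = 4πr² = 0.01287 m²; T_body⁴ − T_wall⁴ = 1.763×10⁷ − 1.097×10⁹ = -1.080×10⁹ K⁴.
|P_net| = 0.37·5.67×10⁻⁸·0.01287·1.080×10⁹.

P_net ≈ 0.291 W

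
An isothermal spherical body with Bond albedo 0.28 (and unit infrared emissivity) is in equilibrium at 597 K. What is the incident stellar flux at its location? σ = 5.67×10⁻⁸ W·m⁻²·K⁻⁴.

S ≈ 40000 W/m²

(1−a)S·πr² = σ·4πr²·T⁴ ⇒ S = 4σT⁴/(1−a).
S = 4·5.67×10⁻⁸·1.270×10¹¹/0.720.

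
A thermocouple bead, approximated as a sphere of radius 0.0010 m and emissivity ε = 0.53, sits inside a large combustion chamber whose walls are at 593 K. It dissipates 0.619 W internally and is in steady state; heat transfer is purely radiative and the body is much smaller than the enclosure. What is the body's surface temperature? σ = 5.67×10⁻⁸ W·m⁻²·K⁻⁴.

T ≈ 1150 K

For a small grey body in a large enclosure, net radiated power = εσA(T⁴ − T_w⁴).
Steady state: P = εσA(T⁴ − T_w⁴) with A = 4πr² = 1.257×10⁻⁵ m².
T⁴ = P/(εσA) + T_w⁴ = 0.619/(0.53·5.67×10⁻⁸·1.257×10⁻⁵) + (593)⁴
    = 1.639×10¹² + 1.237×10¹¹ = 1.763×10¹² K⁴.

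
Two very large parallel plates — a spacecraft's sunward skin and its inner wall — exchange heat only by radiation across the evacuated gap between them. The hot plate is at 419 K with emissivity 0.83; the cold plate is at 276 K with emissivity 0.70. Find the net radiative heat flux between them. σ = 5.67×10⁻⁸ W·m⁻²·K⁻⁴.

For two infinite grey parallel plates, q = σ(T₁⁴ − T₂⁴)/(1/ε₁ + 1/ε₂ − 1).
T₁⁴ − T₂⁴ = 3.082×10¹⁰ − 5.803×10⁹ = 2.502×10¹⁰ K⁴.
1/ε₁ + 1/ε₂ − 1 = 1.205 + 1.429 − 1 = 1.633.
q = 5.67×10⁻⁸ × 2.502×10¹⁰ / 1.633.

q ≈ 868 W/m²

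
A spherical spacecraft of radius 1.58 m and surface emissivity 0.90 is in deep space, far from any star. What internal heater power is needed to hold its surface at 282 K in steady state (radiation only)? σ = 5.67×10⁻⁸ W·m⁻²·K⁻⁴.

P ≈ 10100 W

P = εσ·4πr²·T⁴.
4πr² = 31.37 m²; T⁴ = 6.324×10⁹ K⁴.
P = 0.90·5.67×10⁻⁸·31.37·6.324×10⁹.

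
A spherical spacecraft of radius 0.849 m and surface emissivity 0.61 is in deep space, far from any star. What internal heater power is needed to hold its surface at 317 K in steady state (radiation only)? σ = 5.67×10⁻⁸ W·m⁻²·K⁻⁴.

P ≈ 3160 W

P = εσ·4πr²·T⁴.
4πr² = 9.058 m²; T⁴ = 1.010×10¹⁰ K⁴.
P = 0.61·5.67×10⁻⁸·9.058·1.010×10¹⁰.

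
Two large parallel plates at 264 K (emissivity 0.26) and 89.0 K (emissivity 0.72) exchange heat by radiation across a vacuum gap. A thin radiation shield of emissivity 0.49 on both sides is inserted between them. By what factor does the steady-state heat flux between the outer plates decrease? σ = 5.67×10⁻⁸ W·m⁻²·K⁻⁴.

factor ≈ 1.73

Without shield: q₀ = σΔ(T⁴)/(1/ε₁+1/ε₂−1) with denominator 4.235.
With shield the two gaps are in series; the resistances add: (1/ε₁+1/ε_s−1)+(1/ε_s+1/ε₂−1) = 4.887+2.430 = 7.317.
Heat-flux ratio q₀/q = 7.317/4.235.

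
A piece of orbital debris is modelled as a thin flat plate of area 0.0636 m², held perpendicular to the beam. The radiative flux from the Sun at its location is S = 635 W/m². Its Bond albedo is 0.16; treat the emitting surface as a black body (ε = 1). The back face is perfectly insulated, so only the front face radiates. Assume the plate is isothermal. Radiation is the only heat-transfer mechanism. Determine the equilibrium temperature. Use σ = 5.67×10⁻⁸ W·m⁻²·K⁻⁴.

At equilibrium, absorbed power = emitted power.
Absorbing cross-section = A = 0.06360 m²; emitting surface = A = 0.06360 m² (ratio 1).
(1−a)S·A_cross = εσ·A_surf·T⁴  ⇒  T⁴ = (1−a)S/(1σ).
T⁴ = 0.840·635/(1·5.67×10⁻⁸) = 9.407×10⁹ K⁴.
T = (9.407×10⁹)^(1/4).

T ≈ 311 K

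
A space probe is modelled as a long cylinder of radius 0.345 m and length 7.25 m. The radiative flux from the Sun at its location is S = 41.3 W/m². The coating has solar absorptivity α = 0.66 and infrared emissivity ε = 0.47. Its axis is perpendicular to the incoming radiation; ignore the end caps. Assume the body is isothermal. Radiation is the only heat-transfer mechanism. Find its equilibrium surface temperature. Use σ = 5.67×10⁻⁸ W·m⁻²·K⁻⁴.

T ≈ 134 K

At equilibrium, absorbed power = emitted power.
Absorbing cross-section = 2rL = 5.002 m²; emitting surface = 2πrL = 15.72 m² (ratio π).
αS·A_cross = εσ·A_surf·T⁴  ⇒  T⁴ = αS/(ε·πσ).
T⁴ = 0.660·41.3/(0.47·π·5.67×10⁻⁸) = 3.256×10⁸ K⁴.
T = (3.256×10⁸)^(1/4).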